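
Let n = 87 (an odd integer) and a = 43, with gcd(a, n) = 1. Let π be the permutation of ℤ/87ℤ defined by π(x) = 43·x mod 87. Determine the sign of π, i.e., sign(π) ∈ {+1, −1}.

Start at x=52: 52 → 61 → 13 → 37 → 25 → 31 → 28 → … (one orbit).
6 cycles of lengths [28, 28, 28, 1, 1, 1].
Σ(ℓ_i−1) = 87−6 = 81; sign = (−1)^81 = -1.
Zolotarev: (43|87) = -1, matching the cycle-count sign.

-1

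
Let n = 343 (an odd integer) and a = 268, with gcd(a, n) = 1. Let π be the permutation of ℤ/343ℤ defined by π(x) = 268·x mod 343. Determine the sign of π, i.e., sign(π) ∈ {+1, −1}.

+1

Orbit of 16 under x↦268x: [16, 172, 134, 240, 179, 295, 170]… (length divides ord_343(268)).
The orbit structure of x ↦ 268x mod 343: 7 orbits of sizes [147, 147, 21, 21, 3, 3, 1].
With 7 cycles on 343 points, sign = (−1)^{343−7} = +1.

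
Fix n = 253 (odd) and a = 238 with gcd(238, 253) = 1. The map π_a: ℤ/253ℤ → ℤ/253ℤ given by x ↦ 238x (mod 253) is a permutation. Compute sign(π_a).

-1

Trace 200: π^k(200) = [200, 36, 219, 4, 193, 141, 162] for k=0..6.
Cycle type of π: 110×2 + 11×2 + 10 + 1; total 6 cycles.
6 cycles on 253: each ℓ→(−1)^(ℓ−1), product (−1)^247 = -1.
Check: (238/253) = -1 by Zolotarev.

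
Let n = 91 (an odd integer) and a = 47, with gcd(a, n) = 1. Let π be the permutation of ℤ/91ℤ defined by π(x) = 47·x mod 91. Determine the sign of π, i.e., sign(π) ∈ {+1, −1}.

+1

Start at x=83: 83 → 79 → 73 → 64 → 5 → 53 → 34 → … (one orbit).
The orbit structure of x ↦ 47x mod 91: 11 orbits of sizes [12, 12, 12, 12, 12, 12, 6, 4, 4, 4, 1].
sign(π) = (−1)^{n − #cycles} = (−1)^{91−11} = (−1)^80 = +1.
Via Zolotarev, sign(π_{47}) = (47|91) = +1.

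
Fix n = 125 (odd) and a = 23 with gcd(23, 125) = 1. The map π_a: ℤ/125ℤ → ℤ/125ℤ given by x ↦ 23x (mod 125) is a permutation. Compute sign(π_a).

Trace 121: π^k(121) = [121, 33, 9, 82, 11, 3, 69] for k=0..6.
Decompose π into cycles: lengths [100, 20, 4, 1] (4 cycles, including the fixed point 0).
With 4 cycles on 125 points, sign = (−1)^{125−4} = -1.

-1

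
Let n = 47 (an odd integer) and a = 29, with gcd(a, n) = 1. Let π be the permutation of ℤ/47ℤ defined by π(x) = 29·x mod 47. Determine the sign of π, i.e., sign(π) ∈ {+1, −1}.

-1

Start at x=7: 7 → 15 → 12 → 19 → 34 → 46 → 18 → … (one orbit).
π_29 has 2 disjoint cycles with lengths [46, 1] on {0,…,46}.
Σ(ℓ_i−1) = 47−2 = 45; sign = (−1)^45 = -1.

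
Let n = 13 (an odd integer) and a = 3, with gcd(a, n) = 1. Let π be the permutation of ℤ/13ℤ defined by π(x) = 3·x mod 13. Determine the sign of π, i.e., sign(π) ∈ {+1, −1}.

Trace 3: π^k(3) = [3, 9, 1] for k=0..2.
Cycle type of π: 3×4 + 1; total 5 cycles.
With 5 cycles on 13 points, sign = (−1)^{13−5} = +1.
Check: (3/13) = +1 by Zolotarev.

+1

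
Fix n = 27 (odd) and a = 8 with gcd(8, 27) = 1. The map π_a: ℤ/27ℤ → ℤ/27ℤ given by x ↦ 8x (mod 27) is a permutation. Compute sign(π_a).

-1

Trace 26: π^k(26) = [26, 19, 17, 1, 8, 10] for k=0..5.
8 cycles of lengths [6, 6, 6, 2, 2, 2, 2, 1].
Σ(ℓ_i−1) = 27−8 = 19; sign = (−1)^19 = -1.
(8|27)_J = -1 (Zolotarev's lemma cross-check).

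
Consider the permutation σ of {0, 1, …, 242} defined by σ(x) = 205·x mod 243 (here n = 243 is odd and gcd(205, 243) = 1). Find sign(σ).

Orbit of 97 under x↦205x: [97, 202, 100, 88, 58, 226, 160]… (length divides ord_243(205)).
11 cycles of lengths [81, 81, 27, 27, 9, 9, 3, 3, 1, 1, 1].
Σ(ℓ_i−1) = 243−11 = 232; sign = (−1)^232 = +1.

+1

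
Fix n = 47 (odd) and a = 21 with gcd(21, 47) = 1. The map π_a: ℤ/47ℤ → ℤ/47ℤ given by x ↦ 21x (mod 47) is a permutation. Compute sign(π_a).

Start at x=21: 21 → 18 → 2 → 42 → 36 → 4 → 37 → … (one orbit).
Cycle type of π: 23×2 + 1; total 3 cycles.
47 − 3 = 44 transpositions; sign(π) = (−1)^44 = +1.
Zolotarev: (21|47) = +1, matching the cycle-count sign.

+1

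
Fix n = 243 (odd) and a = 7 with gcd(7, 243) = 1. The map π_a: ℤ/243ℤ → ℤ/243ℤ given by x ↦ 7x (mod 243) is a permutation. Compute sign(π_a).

Orbit of 133 under x↦7x: [133, 202, 199, 178, 31, 217, 61]… (length divides ord_243(7)).
Cycle type of π: 81×2 + 27×2 + 9×2 + 3×2 + 1×3; total 11 cycles.
243 − 11 = 232 transpositions; sign(π) = (−1)^232 = +1.
Via Zolotarev, sign(π_{7}) = (7|243) = +1.

+1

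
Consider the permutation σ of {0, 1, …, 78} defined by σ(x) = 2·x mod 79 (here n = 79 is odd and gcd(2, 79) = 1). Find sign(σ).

+1

Start at x=2: 2 → 4 → 8 → 16 → 32 → 64 → 49 → … (one orbit).
The orbit structure of x ↦ 2x mod 79: 3 orbits of sizes [39, 39, 1].
79 − 3 = 76 transpositions; sign(π) = (−1)^76 = +1.
The Jacobi symbol (2|79) = +1 (Zolotarev) agrees.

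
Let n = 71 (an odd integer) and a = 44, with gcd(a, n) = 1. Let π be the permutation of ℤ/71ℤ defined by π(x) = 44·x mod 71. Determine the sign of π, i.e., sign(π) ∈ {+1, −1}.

-1

Start at x=25: 25 → 35 → 49 → 26 → 8 → 68 → 10 → … (one orbit).
Cycle type of π: 70 + 1; total 2 cycles.
Σ(ℓ_i−1) = 71−2 = 69; sign = (−1)^69 = -1.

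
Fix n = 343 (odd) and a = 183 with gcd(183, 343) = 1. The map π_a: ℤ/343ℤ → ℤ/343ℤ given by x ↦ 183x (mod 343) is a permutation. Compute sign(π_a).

+1

Start at x=106: 106 → 190 → 127 → 260 → 246 → 85 → 120 → … (one orbit).
Decompose π into cycles: lengths [49, 49, 49, 49, 49, 49, 7, 7, 7, 7, 7, 7, 1, 1, 1, 1, 1, 1, 1] (19 cycles, including the fixed point 0).
Σ(ℓ_i−1) = 343−19 = 324; sign = (−1)^324 = +1.
Check: (183/343) = +1 by Zolotarev.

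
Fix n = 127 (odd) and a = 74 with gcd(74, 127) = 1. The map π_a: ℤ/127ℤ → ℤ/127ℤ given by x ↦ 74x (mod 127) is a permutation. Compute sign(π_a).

Trace 13: π^k(13) = [13, 73, 68, 79, 4, 42, 60] for k=0..6.
3 cycles of lengths [63, 63, 1].
sign(π) = (−1)^{n − #cycles} = (−1)^{127−3} = (−1)^124 = +1.
Via Zolotarev, sign(π_{74}) = (74|127) = +1.

+1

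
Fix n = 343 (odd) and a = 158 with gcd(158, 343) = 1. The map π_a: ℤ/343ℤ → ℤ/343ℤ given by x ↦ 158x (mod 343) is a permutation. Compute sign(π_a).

+1

Trace 323: π^k(323) = [323, 270, 128, 330, 4, 289, 43] for k=0..6.
7 cycles of lengths [147, 147, 21, 21, 3, 3, 1].
343 − 7 = 336 transpositions; sign(π) = (−1)^336 = +1.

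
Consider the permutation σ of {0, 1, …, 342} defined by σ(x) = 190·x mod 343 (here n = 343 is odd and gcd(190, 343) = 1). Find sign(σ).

Orbit of 253 under x↦190x: [253, 50, 239, 134, 78, 71, 113]… (length divides ord_343(190)).
Cycle lengths of π_190 on ℤ/343ℤ: [49, 49, 49, 49, 49, 49, 7, 7, 7, 7, 7, 7, 1, 1, 1, 1, 1, 1, 1]; 19 cycles in total.
19 cycles on 343: each ℓ→(−1)^(ℓ−1), product (−1)^324 = +1.
(190|343)_J = +1 (Zolotarev's lemma cross-check).

+1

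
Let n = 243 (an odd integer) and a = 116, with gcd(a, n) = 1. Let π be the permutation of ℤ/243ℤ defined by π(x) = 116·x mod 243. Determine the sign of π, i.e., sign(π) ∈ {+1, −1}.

-1

Orbit of 91 under x↦116x: [91, 107, 19, 17, 28, 89, 118]… (length divides ord_243(116)).
π_116 has 14 disjoint cycles with lengths [54, 54, 54, 18, 18, 18, 6, 6, 6, 2, 2, 2, 2, 1] on {0,…,242}.
n − c = 243 − 14 = 229; sign = (−1)^229 = -1.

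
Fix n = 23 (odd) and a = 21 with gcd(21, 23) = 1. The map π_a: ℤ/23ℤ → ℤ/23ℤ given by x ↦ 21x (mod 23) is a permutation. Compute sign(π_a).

-1

Orbit of 4 under x↦21x: [4, 15, 16, 14, 18, 10, 3]… (length divides ord_23(21)).
Cycle type of π: 22 + 1; total 2 cycles.
sign(π) = (−1)^{n − #cycles} = (−1)^{23−2} = (−1)^21 = -1.
Check: (21/23) = -1 by Zolotarev.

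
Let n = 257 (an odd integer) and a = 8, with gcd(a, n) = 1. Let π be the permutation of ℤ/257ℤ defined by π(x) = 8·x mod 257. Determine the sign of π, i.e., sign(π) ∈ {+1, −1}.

+1

Start at x=225: 225 → 1 → 8 → 64 → 255 → 241 → 129 → … (one orbit).
Cycle lengths of π_8 on ℤ/257ℤ: [16, 16, 16, 16, 16, 16, 16, 16, 16, 16, 16, 16, 16, 16, 16, 16, 1]; 17 cycles in total.
Σ(ℓ_i−1) = 257−17 = 240; sign = (−1)^240 = +1.
Check: (8/257) = +1 by Zolotarev.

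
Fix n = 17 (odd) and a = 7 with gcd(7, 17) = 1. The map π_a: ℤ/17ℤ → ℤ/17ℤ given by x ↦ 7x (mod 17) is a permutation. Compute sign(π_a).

-1

Start at x=11: 11 → 9 → 12 → 16 → 10 → 2 → 14 → … (one orbit).
Cycle type of π: 16 + 1; total 2 cycles.
With 2 cycles on 17 points, sign = (−1)^{17−2} = -1.
Zolotarev: (7|17) = -1, matching the cycle-count sign.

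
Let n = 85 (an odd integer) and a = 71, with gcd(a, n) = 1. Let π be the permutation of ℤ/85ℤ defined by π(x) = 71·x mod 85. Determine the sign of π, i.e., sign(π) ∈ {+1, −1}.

-1

Start at x=16: 16 → 31 → 76 → 41 → 21 → 46 → 36 → … (one orbit).
π_71 has 10 disjoint cycles with lengths [16, 16, 16, 16, 16, 1, 1, 1, 1, 1] on {0,…,84}.
10 cycles on 85: each ℓ→(−1)^(ℓ−1), product (−1)^75 = -1.
The Jacobi symbol (71|85) = -1 (Zolotarev) agrees.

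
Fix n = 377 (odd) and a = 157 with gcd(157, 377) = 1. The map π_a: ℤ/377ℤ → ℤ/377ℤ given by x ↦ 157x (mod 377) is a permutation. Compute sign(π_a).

-1

Orbit of 1 under x↦157x: [1, 157, 144, 365]… (length divides ord_377(157)).
Cycle type of π: 4×91 + 1×13; total 104 cycles.
377 − 104 = 273 transpositions; sign(π) = (−1)^273 = -1.
Via Zolotarev, sign(π_{157}) = (157|377) = -1.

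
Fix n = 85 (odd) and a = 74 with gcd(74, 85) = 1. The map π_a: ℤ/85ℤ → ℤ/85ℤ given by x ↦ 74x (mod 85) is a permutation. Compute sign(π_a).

Trace 24: π^k(24) = [24, 76, 14, 16, 79, 66, 39] for k=0..6.
π_74 has 8 disjoint cycles with lengths [16, 16, 16, 16, 16, 2, 2, 1] on {0,…,84}.
With 8 cycles on 85 points, sign = (−1)^{85−8} = -1.
Check: (74/85) = -1 by Zolotarev.

-1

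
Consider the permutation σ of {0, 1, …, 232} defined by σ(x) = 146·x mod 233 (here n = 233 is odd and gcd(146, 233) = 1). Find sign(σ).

-1

Start at x=82: 82 → 89 → 179 → 38 → 189 → 100 → 154 → … (one orbit).
Decompose π into cycles: lengths [232, 1] (2 cycles, including the fixed point 0).
With 2 cycles on 233 points, sign = (−1)^{233−2} = -1.
(146|233)_J = -1 (Zolotarev's lemma cross-check).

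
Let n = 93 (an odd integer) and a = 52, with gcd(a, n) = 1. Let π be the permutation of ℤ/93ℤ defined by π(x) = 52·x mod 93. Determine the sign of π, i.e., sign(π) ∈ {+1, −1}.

Start at x=16: 16 → 88 → 19 → 58 → 40 → 34 → 1 → … (one orbit).
π_52 has 6 disjoint cycles with lengths [30, 30, 30, 1, 1, 1] on {0,…,92}.
sign(π) = (−1)^{n − #cycles} = (−1)^{93−6} = (−1)^87 = -1.

-1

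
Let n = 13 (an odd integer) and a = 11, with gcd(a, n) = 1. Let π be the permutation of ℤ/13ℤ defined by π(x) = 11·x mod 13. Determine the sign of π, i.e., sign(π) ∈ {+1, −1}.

Trace 7: π^k(7) = [7, 12, 2, 9, 8, 10, 6] for k=0..6.
Cycle lengths of π_11 on ℤ/13ℤ: [12, 1]; 2 cycles in total.
2 cycles on 13: each ℓ→(−1)^(ℓ−1), product (−1)^11 = -1.

-1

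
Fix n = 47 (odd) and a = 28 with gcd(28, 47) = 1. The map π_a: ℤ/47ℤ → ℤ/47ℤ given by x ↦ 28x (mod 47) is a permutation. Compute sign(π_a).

Trace 3: π^k(3) = [3, 37, 2, 9, 17, 6, 27] for k=0..6.
The orbit structure of x ↦ 28x mod 47: 3 orbits of sizes [23, 23, 1].
sign(π) = (−1)^{n − #cycles} = (−1)^{47−3} = (−1)^44 = +1.
Via Zolotarev, sign(π_{28}) = (28|47) = +1.

+1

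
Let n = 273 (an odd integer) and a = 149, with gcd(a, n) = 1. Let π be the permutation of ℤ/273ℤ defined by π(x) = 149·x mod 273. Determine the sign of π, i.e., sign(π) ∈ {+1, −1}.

Start at x=1: 1 → 149 → 88 → 8 → 100 → 158 → 64 → … (one orbit).
The orbit structure of x ↦ 149x mod 273: 27 orbits of sizes [12, 12, 12, 12, 12, 12, 12, 12, 12, 12, 12, 12, 12, 12, 12, 12, 12, 12, 12, 12, 12, 6, 6, 3, 3, 2, 1].
27 cycles on 273: each ℓ→(−1)^(ℓ−1), product (−1)^246 = +1.
(149|273)_J = +1 (Zolotarev's lemma cross-check).

+1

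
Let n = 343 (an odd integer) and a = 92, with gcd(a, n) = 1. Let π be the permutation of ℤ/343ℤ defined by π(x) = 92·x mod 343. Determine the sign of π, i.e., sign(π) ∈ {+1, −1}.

+1

Start at x=176: 176 → 71 → 15 → 8 → 50 → 141 → 281 → … (one orbit).
The orbit structure of x ↦ 92x mod 343: 19 orbits of sizes [49, 49, 49, 49, 49, 49, 7, 7, 7, 7, 7, 7, 1, 1, 1, 1, 1, 1, 1].
With 19 cycles on 343 points, sign = (−1)^{343−19} = +1.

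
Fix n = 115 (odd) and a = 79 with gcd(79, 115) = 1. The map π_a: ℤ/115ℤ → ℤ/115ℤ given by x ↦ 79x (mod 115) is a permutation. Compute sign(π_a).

-1

Start at x=26: 26 → 99 → 1 → 79 → 31 → 34 → 41 → … (one orbit).
Decompose π into cycles: lengths [22, 22, 22, 22, 22, 2, 2, 1] (8 cycles, including the fixed point 0).
n − c = 115 − 8 = 107; sign = (−1)^107 = -1.
The Jacobi symbol (79|115) = -1 (Zolotarev) agrees.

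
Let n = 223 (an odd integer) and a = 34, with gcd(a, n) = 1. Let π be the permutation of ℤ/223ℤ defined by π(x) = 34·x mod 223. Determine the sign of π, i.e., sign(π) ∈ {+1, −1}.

+1

Start at x=98: 98 → 210 → 4 → 136 → 164 → 1 → 34 → … (one orbit).
7 cycles of lengths [37, 37, 37, 37, 37, 37, 1].
Σ(ℓ_i−1) = 223−7 = 216; sign = (−1)^216 = +1.
Check: (34/223) = +1 by Zolotarev.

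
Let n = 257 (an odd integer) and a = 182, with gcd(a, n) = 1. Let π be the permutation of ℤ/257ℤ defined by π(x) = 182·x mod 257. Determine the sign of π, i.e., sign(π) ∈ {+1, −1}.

-1

Trace 161: π^k(161) = [161, 4, 214, 141, 219, 23, 74] for k=0..6.
Cycle lengths of π_182 on ℤ/257ℤ: [256, 1]; 2 cycles in total.
2 cycles on 257: each ℓ→(−1)^(ℓ−1), product (−1)^255 = -1.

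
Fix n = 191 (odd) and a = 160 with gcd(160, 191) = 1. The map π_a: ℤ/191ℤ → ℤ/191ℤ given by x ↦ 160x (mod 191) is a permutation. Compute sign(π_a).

Start at x=107: 107 → 121 → 69 → 153 → 32 → 154 → 1 → … (one orbit).
π_160 has 11 disjoint cycles with lengths [19, 19, 19, 19, 19, 19, 19, 19, 19, 19, 1] on {0,…,190}.
With 11 cycles on 191 points, sign = (−1)^{191−11} = +1.

+1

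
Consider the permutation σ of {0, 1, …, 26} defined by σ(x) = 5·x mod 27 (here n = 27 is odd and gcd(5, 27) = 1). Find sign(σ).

-1

Trace 26: π^k(26) = [26, 22, 2, 10, 23, 7, 8] for k=0..6.
π_5 has 4 disjoint cycles with lengths [18, 6, 2, 1] on {0,…,26}.
4 cycles on 27: each ℓ→(−1)^(ℓ−1), product (−1)^23 = -1.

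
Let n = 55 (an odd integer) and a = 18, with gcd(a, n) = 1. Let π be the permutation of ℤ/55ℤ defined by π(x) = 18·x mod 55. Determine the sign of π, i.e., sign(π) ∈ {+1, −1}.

+1

Start at x=2: 2 → 36 → 43 → 4 → 17 → 31 → 8 → … (one orbit).
Cycle lengths of π_18 on ℤ/55ℤ: [20, 20, 10, 4, 1]; 5 cycles in total.
Σ(ℓ_i−1) = 55−5 = 50; sign = (−1)^50 = +1.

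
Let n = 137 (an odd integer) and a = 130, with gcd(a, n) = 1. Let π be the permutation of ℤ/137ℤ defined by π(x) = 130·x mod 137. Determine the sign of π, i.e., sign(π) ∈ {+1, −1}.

Orbit of 87 under x↦130x: [87, 76, 16, 25, 99, 129, 56]… (length divides ord_137(130)).
Cycle type of π: 68×2 + 1; total 3 cycles.
3 cycles on 137: each ℓ→(−1)^(ℓ−1), product (−1)^134 = +1.

+1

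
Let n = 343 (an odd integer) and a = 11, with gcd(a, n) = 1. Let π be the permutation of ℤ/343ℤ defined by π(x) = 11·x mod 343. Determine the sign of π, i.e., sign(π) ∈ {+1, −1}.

Trace 340: π^k(340) = [340, 310, 323, 123, 324, 134, 102] for k=0..6.
The orbit structure of x ↦ 11x mod 343: 7 orbits of sizes [147, 147, 21, 21, 3, 3, 1].
sign(π) = (−1)^{n − #cycles} = (−1)^{343−7} = (−1)^336 = +1.

+1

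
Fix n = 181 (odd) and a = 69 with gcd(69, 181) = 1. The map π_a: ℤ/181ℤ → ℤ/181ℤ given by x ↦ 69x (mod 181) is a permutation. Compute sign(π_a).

Start at x=98: 98 → 65 → 141 → 136 → 153 → 59 → 89 → … (one orbit).
Cycle type of π: 180 + 1; total 2 cycles.
Σ(ℓ_i−1) = 181−2 = 179; sign = (−1)^179 = -1.

-1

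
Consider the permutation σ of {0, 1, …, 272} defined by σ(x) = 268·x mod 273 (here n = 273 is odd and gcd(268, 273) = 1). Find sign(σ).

-1

Orbit of 235 under x↦268x: [235, 190, 142, 109, 1, 268, 25]… (length divides ord_273(268)).
The orbit structure of x ↦ 268x mod 273: 36 orbits of sizes [12, 12, 12, 12, 12, 12, 12, 12, 12, 12, 12, 12, 12, 12, 12, 12, 12, 12, 4, 4, 4, 4, 4, 4, 4, 4, 4, 3, 3, 3, 3, 3, 3, 1, 1, 1].
With 36 cycles on 273 points, sign = (−1)^{273−36} = -1.
(268|273)_J = -1 (Zolotarev's lemma cross-check).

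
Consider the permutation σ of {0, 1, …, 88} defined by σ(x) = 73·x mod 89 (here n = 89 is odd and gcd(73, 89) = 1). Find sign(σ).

Orbit of 81 under x↦73x: [81, 39, 88, 16, 11, 2, 57]… (length divides ord_89(73)).
The orbit structure of x ↦ 73x mod 89: 5 orbits of sizes [22, 22, 22, 22, 1].
Σ(ℓ_i−1) = 89−5 = 84; sign = (−1)^84 = +1.
Via Zolotarev, sign(π_{73}) = (73|89) = +1.

+1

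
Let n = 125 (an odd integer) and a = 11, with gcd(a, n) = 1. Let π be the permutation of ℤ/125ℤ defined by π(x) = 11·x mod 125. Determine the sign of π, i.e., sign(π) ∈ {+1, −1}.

Trace 11: π^k(11) = [11, 121, 81, 16, 51, 61, 46] for k=0..6.
13 cycles of lengths [25, 25, 25, 25, 5, 5, 5, 5, 1, 1, 1, 1, 1].
With 13 cycles on 125 points, sign = (−1)^{125−13} = +1.

+1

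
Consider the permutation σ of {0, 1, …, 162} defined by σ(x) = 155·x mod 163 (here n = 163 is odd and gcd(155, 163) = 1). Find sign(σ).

Start at x=36: 36 → 38 → 22 → 150 → 104 → 146 → 136 → … (one orbit).
π_155 has 7 disjoint cycles with lengths [27, 27, 27, 27, 27, 27, 1] on {0,…,162}.
163 − 7 = 156 transpositions; sign(π) = (−1)^156 = +1.

+1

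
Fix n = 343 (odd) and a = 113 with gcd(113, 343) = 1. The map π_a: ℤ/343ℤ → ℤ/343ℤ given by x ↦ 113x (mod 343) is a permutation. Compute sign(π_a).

Start at x=197: 197 → 309 → 274 → 92 → 106 → 316 → 36 → … (one orbit).
The orbit structure of x ↦ 113x mod 343: 19 orbits of sizes [49, 49, 49, 49, 49, 49, 7, 7, 7, 7, 7, 7, 1, 1, 1, 1, 1, 1, 1].
n − c = 343 − 19 = 324; sign = (−1)^324 = +1.
Zolotarev: (113|343) = +1, matching the cycle-count sign.

+1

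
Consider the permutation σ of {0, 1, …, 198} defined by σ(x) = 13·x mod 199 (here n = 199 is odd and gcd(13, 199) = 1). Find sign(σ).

Trace 165: π^k(165) = [165, 155, 25, 126, 46, 1, 13] for k=0..6.
Cycle type of π: 99×2 + 1; total 3 cycles.
3 cycles on 199: each ℓ→(−1)^(ℓ−1), product (−1)^196 = +1.

+1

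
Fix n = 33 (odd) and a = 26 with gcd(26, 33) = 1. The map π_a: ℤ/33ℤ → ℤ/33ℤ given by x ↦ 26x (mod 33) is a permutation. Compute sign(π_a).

-1

Orbit of 4 under x↦26x: [4, 5, 31, 14, 1, 26, 16]… (length divides ord_33(26)).
Cycle lengths of π_26 on ℤ/33ℤ: [10, 10, 5, 5, 2, 1]; 6 cycles in total.
Σ(ℓ_i−1) = 33−6 = 27; sign = (−1)^27 = -1.
Via Zolotarev, sign(π_{26}) = (26|33) = -1.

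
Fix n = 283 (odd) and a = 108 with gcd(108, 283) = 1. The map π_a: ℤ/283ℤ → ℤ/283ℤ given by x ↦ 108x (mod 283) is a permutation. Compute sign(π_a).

-1

Trace 158: π^k(158) = [158, 84, 16, 30, 127, 132, 106] for k=0..6.
Decompose π into cycles: lengths [94, 94, 94, 1] (4 cycles, including the fixed point 0).
sign(π) = (−1)^{n − #cycles} = (−1)^{283−4} = (−1)^279 = -1.
(108|283)_J = -1 (Zolotarev's lemma cross-check).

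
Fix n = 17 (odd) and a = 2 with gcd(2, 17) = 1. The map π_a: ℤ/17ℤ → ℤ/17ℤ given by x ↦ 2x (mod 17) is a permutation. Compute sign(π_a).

Orbit of 1 under x↦2x: [1, 2, 4, 8, 16, 15, 13]… (length divides ord_17(2)).
π_2 has 3 disjoint cycles with lengths [8, 8, 1] on {0,…,16}.
17 − 3 = 14 transpositions; sign(π) = (−1)^14 = +1.

+1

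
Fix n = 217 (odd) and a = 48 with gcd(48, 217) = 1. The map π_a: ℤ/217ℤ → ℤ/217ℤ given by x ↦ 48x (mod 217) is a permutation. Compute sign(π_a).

+1

Start at x=134: 134 → 139 → 162 → 181 → 8 → 167 → 204 → … (one orbit).
Cycle type of π: 30×7 + 2×3 + 1; total 11 cycles.
11 cycles on 217: each ℓ→(−1)^(ℓ−1), product (−1)^206 = +1.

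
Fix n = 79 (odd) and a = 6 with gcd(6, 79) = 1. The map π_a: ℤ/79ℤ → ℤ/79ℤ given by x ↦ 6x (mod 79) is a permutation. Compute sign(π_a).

Start at x=61: 61 → 50 → 63 → 62 → 56 → 20 → 41 → … (one orbit).
Decompose π into cycles: lengths [78, 1] (2 cycles, including the fixed point 0).
n − c = 79 − 2 = 77; sign = (−1)^77 = -1.
Via Zolotarev, sign(π_{6}) = (6|79) = -1.

-1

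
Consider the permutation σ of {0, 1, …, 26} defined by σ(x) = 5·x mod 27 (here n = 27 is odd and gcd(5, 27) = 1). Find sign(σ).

Orbit of 20 under x↦5x: [20, 19, 14, 16, 26, 22, 2]… (length divides ord_27(5)).
4 cycles of lengths [18, 6, 2, 1].
27 − 4 = 23 transpositions; sign(π) = (−1)^23 = -1.

-1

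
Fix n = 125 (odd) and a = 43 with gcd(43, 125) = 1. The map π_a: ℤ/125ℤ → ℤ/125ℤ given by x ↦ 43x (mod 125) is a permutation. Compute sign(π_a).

-1

Start at x=118: 118 → 74 → 57 → 76 → 18 → 24 → 32 → … (one orbit).
12 cycles of lengths [20, 20, 20, 20, 20, 4, 4, 4, 4, 4, 4, 1].
12 cycles on 125: each ℓ→(−1)^(ℓ−1), product (−1)^113 = -1.
Zolotarev: (43|125) = -1, matching the cycle-count sign.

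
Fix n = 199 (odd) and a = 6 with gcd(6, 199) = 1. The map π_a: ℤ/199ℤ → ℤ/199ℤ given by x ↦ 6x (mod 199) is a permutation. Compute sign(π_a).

Orbit of 58 under x↦6x: [58, 149, 98, 190, 145, 74, 46]… (length divides ord_199(6)).
2 cycles of lengths [198, 1].
199 − 2 = 197 transpositions; sign(π) = (−1)^197 = -1.
The Jacobi symbol (6|199) = -1 (Zolotarev) agrees.

-1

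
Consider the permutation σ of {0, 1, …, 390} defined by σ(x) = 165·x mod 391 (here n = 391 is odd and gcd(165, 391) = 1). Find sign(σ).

-1

Orbit of 185 under x↦165x: [185, 27, 154, 386, 348, 334, 370]… (length divides ord_391(165)).
Cycle type of π: 176×2 + 16 + 11×2 + 1; total 6 cycles.
n − c = 391 − 6 = 385; sign = (−1)^385 = -1.
Check: (165/391) = -1 by Zolotarev.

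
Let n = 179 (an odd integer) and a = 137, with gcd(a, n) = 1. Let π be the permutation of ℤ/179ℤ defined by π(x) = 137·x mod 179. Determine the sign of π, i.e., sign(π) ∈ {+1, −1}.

Orbit of 65 under x↦137x: [65, 134, 100, 96, 85, 10, 117]… (length divides ord_179(137)).
2 cycles of lengths [178, 1].
179 − 2 = 177 transpositions; sign(π) = (−1)^177 = -1.
Zolotarev: (137|179) = -1, matching the cycle-count sign.

-1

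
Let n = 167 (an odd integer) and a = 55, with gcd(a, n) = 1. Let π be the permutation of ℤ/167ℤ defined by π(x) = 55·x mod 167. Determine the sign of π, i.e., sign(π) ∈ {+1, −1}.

Trace 58: π^k(58) = [58, 17, 100, 156, 63, 125, 28] for k=0..6.
Cycle type of π: 166 + 1; total 2 cycles.
sign(π) = (−1)^{n − #cycles} = (−1)^{167−2} = (−1)^165 = -1.
Zolotarev: (55|167) = -1, matching the cycle-count sign.

-1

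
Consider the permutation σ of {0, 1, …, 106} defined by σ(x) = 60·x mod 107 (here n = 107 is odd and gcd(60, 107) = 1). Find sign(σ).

-1

Start at x=78: 78 → 79 → 32 → 101 → 68 → 14 → 91 → … (one orbit).
2 cycles of lengths [106, 1].
2 cycles on 107: each ℓ→(−1)^(ℓ−1), product (−1)^105 = -1.
Zolotarev: (60|107) = -1, matching the cycle-count sign.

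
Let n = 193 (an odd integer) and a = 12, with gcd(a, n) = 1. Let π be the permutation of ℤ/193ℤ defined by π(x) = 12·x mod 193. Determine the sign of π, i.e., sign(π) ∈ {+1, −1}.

+1

Orbit of 130 under x↦12x: [130, 16, 192, 181, 49, 9, 108]… (length divides ord_193(12)).
9 cycles of lengths [24, 24, 24, 24, 24, 24, 24, 24, 1].
193 − 9 = 184 transpositions; sign(π) = (−1)^184 = +1.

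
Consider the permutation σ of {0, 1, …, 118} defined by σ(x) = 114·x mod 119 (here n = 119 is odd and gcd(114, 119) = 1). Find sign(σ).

Start at x=67: 67 → 22 → 9 → 74 → 106 → 65 → 32 → … (one orbit).
Decompose π into cycles: lengths [48, 48, 16, 3, 3, 1] (6 cycles, including the fixed point 0).
119 − 6 = 113 transpositions; sign(π) = (−1)^113 = -1.
Via Zolotarev, sign(π_{114}) = (114|119) = -1.

-1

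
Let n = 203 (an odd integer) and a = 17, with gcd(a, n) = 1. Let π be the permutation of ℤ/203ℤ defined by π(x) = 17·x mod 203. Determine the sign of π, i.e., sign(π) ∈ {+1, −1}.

Trace 75: π^k(75) = [75, 57, 157, 30, 104, 144, 12] for k=0..6.
23 cycles of lengths [12, 12, 12, 12, 12, 12, 12, 12, 12, 12, 12, 12, 12, 12, 6, 4, 4, 4, 4, 4, 4, 4, 1].
23 cycles on 203: each ℓ→(−1)^(ℓ−1), product (−1)^180 = +1.
Via Zolotarev, sign(π_{17}) = (17|203) = +1.

+1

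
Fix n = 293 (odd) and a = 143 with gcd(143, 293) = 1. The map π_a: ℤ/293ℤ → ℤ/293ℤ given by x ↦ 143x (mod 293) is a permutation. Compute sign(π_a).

Start at x=152: 152 → 54 → 104 → 222 → 102 → 229 → 224 → … (one orbit).
The orbit structure of x ↦ 143x mod 293: 3 orbits of sizes [146, 146, 1].
Σ(ℓ_i−1) = 293−3 = 290; sign = (−1)^290 = +1.

+1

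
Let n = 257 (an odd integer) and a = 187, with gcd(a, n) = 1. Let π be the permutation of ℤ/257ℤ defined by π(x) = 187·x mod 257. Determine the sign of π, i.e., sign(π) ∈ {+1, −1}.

Trace 197: π^k(197) = [197, 88, 8, 211, 136, 246, 256] for k=0..6.
The orbit structure of x ↦ 187x mod 257: 5 orbits of sizes [64, 64, 64, 64, 1].
n − c = 257 − 5 = 252; sign = (−1)^252 = +1.

+1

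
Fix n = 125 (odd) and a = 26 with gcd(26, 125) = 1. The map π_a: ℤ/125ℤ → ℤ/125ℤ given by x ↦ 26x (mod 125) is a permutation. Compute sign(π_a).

Trace 101: π^k(101) = [101, 1, 26, 51, 76] for k=0..4.
π_26 has 45 disjoint cycles with lengths [5, 5, 5, 5, 5, 5, 5, 5, 5, 5, 5, 5, 5, 5, 5, 5, 5, 5, 5, 5, 1, 1, 1, 1, 1, 1, 1, 1, 1, 1, 1, 1, 1, 1, 1, 1, 1, 1, 1, 1, 1, 1, 1, 1, 1] on {0,…,124}.
125 − 45 = 80 transpositions; sign(π) = (−1)^80 = +1.

+1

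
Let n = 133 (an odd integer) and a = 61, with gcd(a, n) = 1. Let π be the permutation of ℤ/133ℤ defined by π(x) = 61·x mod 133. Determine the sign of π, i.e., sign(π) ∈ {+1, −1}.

Trace 20: π^k(20) = [20, 23, 73, 64, 47, 74, 125] for k=0..6.
Decompose π into cycles: lengths [18, 18, 18, 18, 18, 18, 9, 9, 6, 1] (10 cycles, including the fixed point 0).
sign(π) = (−1)^{n − #cycles} = (−1)^{133−10} = (−1)^123 = -1.
The Jacobi symbol (61|133) = -1 (Zolotarev) agrees.

-1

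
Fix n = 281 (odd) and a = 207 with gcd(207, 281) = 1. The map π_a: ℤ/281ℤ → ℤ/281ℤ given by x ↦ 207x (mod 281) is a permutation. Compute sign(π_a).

Trace 95: π^k(95) = [95, 276, 89, 158, 110, 9, 177] for k=0..6.
Cycle type of π: 280 + 1; total 2 cycles.
n − c = 281 − 2 = 279; sign = (−1)^279 = -1.

-1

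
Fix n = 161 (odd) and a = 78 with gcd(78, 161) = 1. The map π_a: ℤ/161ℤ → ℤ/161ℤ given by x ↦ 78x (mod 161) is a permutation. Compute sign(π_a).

+1

Start at x=85: 85 → 29 → 8 → 141 → 50 → 36 → 71 → … (one orbit).
The orbit structure of x ↦ 78x mod 161: 21 orbits of sizes [11, 11, 11, 11, 11, 11, 11, 11, 11, 11, 11, 11, 11, 11, 1, 1, 1, 1, 1, 1, 1].
161 − 21 = 140 transpositions; sign(π) = (−1)^140 = +1.
The Jacobi symbol (78|161) = +1 (Zolotarev) agrees.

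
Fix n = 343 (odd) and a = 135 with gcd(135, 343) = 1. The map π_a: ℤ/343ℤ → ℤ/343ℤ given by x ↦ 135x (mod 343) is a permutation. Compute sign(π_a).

+1

Start at x=106: 106 → 247 → 74 → 43 → 317 → 263 → 176 → … (one orbit).
Cycle type of π: 147×2 + 21×2 + 3×2 + 1; total 7 cycles.
Σ(ℓ_i−1) = 343−7 = 336; sign = (−1)^336 = +1.
Zolotarev: (135|343) = +1, matching the cycle-count sign.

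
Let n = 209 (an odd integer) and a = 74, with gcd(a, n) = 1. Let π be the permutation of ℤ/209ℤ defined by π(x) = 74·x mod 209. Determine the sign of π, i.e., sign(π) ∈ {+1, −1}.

Start at x=4: 4 → 87 → 168 → 101 → 159 → 62 → 199 → … (one orbit).
Cycle type of π: 90×2 + 10 + 9×2 + 1; total 6 cycles.
With 6 cycles on 209 points, sign = (−1)^{209−6} = -1.
Via Zolotarev, sign(π_{74}) = (74|209) = -1.

-1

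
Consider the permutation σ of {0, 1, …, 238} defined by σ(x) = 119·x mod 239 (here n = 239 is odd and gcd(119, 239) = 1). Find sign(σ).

-1

Orbit of 65 under x↦119x: [65, 87, 76, 201, 19, 110, 184]… (length divides ord_239(119)).
The orbit structure of x ↦ 119x mod 239: 2 orbits of sizes [238, 1].
sign(π) = (−1)^{n − #cycles} = (−1)^{239−2} = (−1)^237 = -1.
Via Zolotarev, sign(π_{119}) = (119|239) = -1.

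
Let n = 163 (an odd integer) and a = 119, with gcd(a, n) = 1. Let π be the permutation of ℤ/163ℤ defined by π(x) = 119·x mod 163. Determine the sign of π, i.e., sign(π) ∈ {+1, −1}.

+1

Start at x=57: 57 → 100 → 1 → 119 → 143 → 65 → 74 → … (one orbit).
Cycle lengths of π_119 on ℤ/163ℤ: [81, 81, 1]; 3 cycles in total.
3 cycles on 163: each ℓ→(−1)^(ℓ−1), product (−1)^160 = +1.
(119|163)_J = +1 (Zolotarev's lemma cross-check).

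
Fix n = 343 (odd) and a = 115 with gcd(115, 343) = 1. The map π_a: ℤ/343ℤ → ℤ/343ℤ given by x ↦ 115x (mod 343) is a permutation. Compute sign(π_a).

-1

Trace 76: π^k(76) = [76, 165, 110, 302, 87, 58, 153] for k=0..6.
Cycle type of π: 294 + 42 + 6 + 1; total 4 cycles.
4 cycles on 343: each ℓ→(−1)^(ℓ−1), product (−1)^339 = -1.
Check: (115/343) = -1 by Zolotarev.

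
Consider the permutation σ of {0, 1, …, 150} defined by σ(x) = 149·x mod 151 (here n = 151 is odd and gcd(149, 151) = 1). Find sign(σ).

-1

Trace 150: π^k(150) = [150, 2, 147, 8, 135, 32, 87] for k=0..6.
Cycle type of π: 30×5 + 1; total 6 cycles.
Σ(ℓ_i−1) = 151−6 = 145; sign = (−1)^145 = -1.
Zolotarev: (149|151) = -1, matching the cycle-count sign.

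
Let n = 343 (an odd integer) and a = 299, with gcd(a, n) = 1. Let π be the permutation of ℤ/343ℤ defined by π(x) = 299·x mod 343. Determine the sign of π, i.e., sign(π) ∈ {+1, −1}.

-1

Trace 228: π^k(228) = [228, 258, 310, 80, 253, 187, 4] for k=0..6.
Cycle type of π: 294 + 42 + 6 + 1; total 4 cycles.
With 4 cycles on 343 points, sign = (−1)^{343−4} = -1.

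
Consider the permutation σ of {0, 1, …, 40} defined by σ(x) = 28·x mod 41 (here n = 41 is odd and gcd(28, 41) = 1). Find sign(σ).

Start at x=29: 29 → 33 → 22 → 1 → 28 → 5 → 17 → … (one orbit).
Cycle type of π: 40 + 1; total 2 cycles.
n − c = 41 − 2 = 39; sign = (−1)^39 = -1.
(28|41)_J = -1 (Zolotarev's lemma cross-check).

-1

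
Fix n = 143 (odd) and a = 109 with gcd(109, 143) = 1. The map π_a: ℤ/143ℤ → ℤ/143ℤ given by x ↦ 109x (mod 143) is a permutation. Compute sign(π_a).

Start at x=21: 21 → 1 → 109 → 12 → 21 (one orbit).
Cycle lengths of π_109 on ℤ/143ℤ: [4, 4, 4, 4, 4, 4, 4, 4, 4, 4, 4, 4, 4, 4, 4, 4, 4, 4, 4, 4, 4, 4, 4, 4, 4, 4, 4, 4, 4, 4, 4, 4, 4, 2, 2, 2, 2, 2, 1]; 39 cycles in total.
n − c = 143 − 39 = 104; sign = (−1)^104 = +1.

+1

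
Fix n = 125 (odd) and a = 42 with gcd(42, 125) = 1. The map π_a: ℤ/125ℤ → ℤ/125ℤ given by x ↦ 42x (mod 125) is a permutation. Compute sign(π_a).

Start at x=83: 83 → 111 → 37 → 54 → 18 → 6 → 2 → … (one orbit).
Cycle type of π: 100 + 20 + 4 + 1; total 4 cycles.
125 − 4 = 121 transpositions; sign(π) = (−1)^121 = -1.

-1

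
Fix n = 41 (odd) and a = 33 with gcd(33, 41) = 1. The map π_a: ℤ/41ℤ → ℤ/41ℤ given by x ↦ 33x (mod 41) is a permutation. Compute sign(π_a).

+1

Start at x=39: 39 → 16 → 36 → 40 → 8 → 18 → 20 → … (one orbit).
Decompose π into cycles: lengths [20, 20, 1] (3 cycles, including the fixed point 0).
sign(π) = (−1)^{n − #cycles} = (−1)^{41−3} = (−1)^38 = +1.
Via Zolotarev, sign(π_{33}) = (33|41) = +1.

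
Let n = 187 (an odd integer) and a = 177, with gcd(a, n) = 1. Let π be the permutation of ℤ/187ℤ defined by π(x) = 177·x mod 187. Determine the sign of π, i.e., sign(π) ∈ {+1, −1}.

-1

Trace 78: π^k(78) = [78, 155, 133, 166, 23, 144, 56] for k=0..6.
Cycle type of π: 16×11 + 1×11; total 22 cycles.
Σ(ℓ_i−1) = 187−22 = 165; sign = (−1)^165 = -1.
Check: (177/187) = -1 by Zolotarev.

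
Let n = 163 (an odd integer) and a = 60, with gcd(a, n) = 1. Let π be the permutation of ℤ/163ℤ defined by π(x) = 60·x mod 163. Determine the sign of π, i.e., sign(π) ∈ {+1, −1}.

Trace 150: π^k(150) = [150, 35, 144, 1, 60, 14, 25] for k=0..6.
Cycle type of π: 81×2 + 1; total 3 cycles.
With 3 cycles on 163 points, sign = (−1)^{163−3} = +1.

+1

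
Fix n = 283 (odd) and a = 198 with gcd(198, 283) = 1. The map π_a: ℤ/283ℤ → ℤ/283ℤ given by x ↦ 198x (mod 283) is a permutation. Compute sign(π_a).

-1

Trace 119: π^k(119) = [119, 73, 21, 196, 37, 251, 173] for k=0..6.
Cycle lengths of π_198 on ℤ/283ℤ: [282, 1]; 2 cycles in total.
283 − 2 = 281 transpositions; sign(π) = (−1)^281 = -1.
Check: (198/283) = -1 by Zolotarev.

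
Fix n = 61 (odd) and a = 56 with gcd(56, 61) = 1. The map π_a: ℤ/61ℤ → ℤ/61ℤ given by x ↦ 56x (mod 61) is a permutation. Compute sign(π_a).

Orbit of 13 under x↦56x: [13, 57, 20, 22, 12, 1, 56]… (length divides ord_61(56)).
π_56 has 5 disjoint cycles with lengths [15, 15, 15, 15, 1] on {0,…,60}.
With 5 cycles on 61 points, sign = (−1)^{61−5} = +1.

+1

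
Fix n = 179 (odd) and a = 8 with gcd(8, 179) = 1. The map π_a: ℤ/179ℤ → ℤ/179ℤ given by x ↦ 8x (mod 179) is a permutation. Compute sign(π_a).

-1

Start at x=43: 43 → 165 → 67 → 178 → 171 → 115 → 25 → … (one orbit).
π_8 has 2 disjoint cycles with lengths [178, 1] on {0,…,178}.
n − c = 179 − 2 = 177; sign = (−1)^177 = -1.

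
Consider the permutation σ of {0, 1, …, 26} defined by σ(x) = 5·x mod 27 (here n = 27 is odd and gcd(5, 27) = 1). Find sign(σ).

Orbit of 23 under x↦5x: [23, 7, 8, 13, 11, 1, 5]… (length divides ord_27(5)).
Cycle type of π: 18 + 6 + 2 + 1; total 4 cycles.
4 cycles on 27: each ℓ→(−1)^(ℓ−1), product (−1)^23 = -1.

-1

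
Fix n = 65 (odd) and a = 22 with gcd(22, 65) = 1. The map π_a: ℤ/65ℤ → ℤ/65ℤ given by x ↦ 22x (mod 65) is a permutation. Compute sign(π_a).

-1

Orbit of 61 under x↦22x: [61, 42, 14, 48, 16, 27, 9]… (length divides ord_65(22)).
The orbit structure of x ↦ 22x mod 65: 10 orbits of sizes [12, 12, 12, 12, 4, 3, 3, 3, 3, 1].
sign(π) = (−1)^{n − #cycles} = (−1)^{65−10} = (−1)^55 = -1.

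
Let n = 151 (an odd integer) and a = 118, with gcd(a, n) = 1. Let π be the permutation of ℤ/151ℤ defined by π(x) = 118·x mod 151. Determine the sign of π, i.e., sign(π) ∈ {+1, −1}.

+1

Orbit of 32 under x↦118x: [32, 1, 118]… (length divides ord_151(118)).
Cycle lengths of π_118 on ℤ/151ℤ: [3, 3, 3, 3, 3, 3, 3, 3, 3, 3, 3, 3, 3, 3, 3, 3, 3, 3, 3, 3, 3, 3, 3, 3, 3, 3, 3, 3, 3, 3, 3, 3, 3, 3, 3, 3, 3, 3, 3, 3, 3, 3, 3, 3, 3, 3, 3, 3, 3, 3, 1]; 51 cycles in total.
151 − 51 = 100 transpositions; sign(π) = (−1)^100 = +1.
Check: (118/151) = +1 by Zolotarev.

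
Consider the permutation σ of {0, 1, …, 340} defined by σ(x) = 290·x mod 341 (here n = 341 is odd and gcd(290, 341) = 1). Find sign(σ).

Start at x=4: 4 → 137 → 174 → 333 → 67 → 334 → 16 → … (one orbit).
Decompose π into cycles: lengths [30, 30, 30, 30, 30, 30, 30, 30, 30, 30, 30, 5, 5, 1] (14 cycles, including the fixed point 0).
Σ(ℓ_i−1) = 341−14 = 327; sign = (−1)^327 = -1.
(290|341)_J = -1 (Zolotarev's lemma cross-check).

-1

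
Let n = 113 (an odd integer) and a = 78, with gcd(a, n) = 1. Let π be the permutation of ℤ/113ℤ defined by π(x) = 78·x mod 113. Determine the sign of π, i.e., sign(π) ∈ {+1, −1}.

Orbit of 40 under x↦78x: [40, 69, 71, 1, 78, 95, 65]… (length divides ord_113(78)).
8 cycles of lengths [16, 16, 16, 16, 16, 16, 16, 1].
n − c = 113 − 8 = 105; sign = (−1)^105 = -1.
Zolotarev: (78|113) = -1, matching the cycle-count sign.

-1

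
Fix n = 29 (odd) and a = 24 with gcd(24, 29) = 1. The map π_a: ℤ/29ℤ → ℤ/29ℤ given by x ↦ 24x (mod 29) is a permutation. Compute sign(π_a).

+1

Start at x=25: 25 → 20 → 16 → 7 → 23 → 1 → 24 → 25 (one orbit).
Cycle lengths of π_24 on ℤ/29ℤ: [7, 7, 7, 7, 1]; 5 cycles in total.
With 5 cycles on 29 points, sign = (−1)^{29−5} = +1.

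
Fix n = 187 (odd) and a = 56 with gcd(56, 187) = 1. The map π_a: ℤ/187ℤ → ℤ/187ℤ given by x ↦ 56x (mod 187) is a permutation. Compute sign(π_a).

-1

Trace 56: π^k(56) = [56, 144, 23, 166, 133, 155, 78] for k=0..6.
Cycle type of π: 16×11 + 1×11; total 22 cycles.
sign(π) = (−1)^{n − #cycles} = (−1)^{187−22} = (−1)^165 = -1.
Zolotarev: (56|187) = -1, matching the cycle-count sign.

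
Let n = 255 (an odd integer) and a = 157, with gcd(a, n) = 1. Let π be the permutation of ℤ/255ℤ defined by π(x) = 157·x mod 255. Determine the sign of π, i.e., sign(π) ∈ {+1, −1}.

Trace 1: π^k(1) = [1, 157, 169, 13] for k=0..3.
Cycle lengths of π_157 on ℤ/255ℤ: [4, 4, 4, 4, 4, 4, 4, 4, 4, 4, 4, 4, 4, 4, 4, 4, 4, 4, 4, 4, 4, 4, 4, 4, 4, 4, 4, 4, 4, 4, 4, 4, 4, 4, 4, 4, 4, 4, 4, 4, 4, 4, 4, 4, 4, 4, 4, 4, 4, 4, 4, 4, 4, 4, 4, 4, 4, 4, 4, 4, 4, 4, 4, 1, 1, 1]; 66 cycles in total.
With 66 cycles on 255 points, sign = (−1)^{255−66} = -1.

-1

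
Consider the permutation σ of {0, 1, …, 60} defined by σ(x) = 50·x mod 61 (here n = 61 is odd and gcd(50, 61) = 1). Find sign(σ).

-1

Trace 1: π^k(1) = [1, 50, 60, 11] for k=0..3.
16 cycles of lengths [4, 4, 4, 4, 4, 4, 4, 4, 4, 4, 4, 4, 4, 4, 4, 1].
n − c = 61 − 16 = 45; sign = (−1)^45 = -1.
(50|61)_J = -1 (Zolotarev's lemma cross-check).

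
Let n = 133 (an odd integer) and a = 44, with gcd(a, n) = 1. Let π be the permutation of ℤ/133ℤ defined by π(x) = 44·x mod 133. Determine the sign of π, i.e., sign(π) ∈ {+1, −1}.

Orbit of 1 under x↦44x: [1, 44, 74, 64, 23, 81, 106]… (length divides ord_133(44)).
Cycle type of π: 9×14 + 3×2 + 1; total 17 cycles.
17 cycles on 133: each ℓ→(−1)^(ℓ−1), product (−1)^116 = +1.

+1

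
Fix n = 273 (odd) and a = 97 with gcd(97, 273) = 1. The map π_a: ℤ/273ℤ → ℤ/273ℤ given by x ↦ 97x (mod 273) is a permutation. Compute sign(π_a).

+1

Start at x=1: 1 → 97 → 127 → 34 → 22 → 223 → 64 → … (one orbit).
33 cycles of lengths [12, 12, 12, 12, 12, 12, 12, 12, 12, 12, 12, 12, 12, 12, 12, 12, 12, 12, 12, 12, 12, 2, 2, 2, 2, 2, 2, 2, 2, 2, 1, 1, 1].
33 cycles on 273: each ℓ→(−1)^(ℓ−1), product (−1)^240 = +1.
Check: (97/273) = +1 by Zolotarev.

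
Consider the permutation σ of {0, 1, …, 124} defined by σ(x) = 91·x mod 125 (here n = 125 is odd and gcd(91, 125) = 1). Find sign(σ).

Trace 86: π^k(86) = [86, 76, 41, 106, 21, 36, 26] for k=0..6.
Cycle lengths of π_91 on ℤ/125ℤ: [25, 25, 25, 25, 5, 5, 5, 5, 1, 1, 1, 1, 1]; 13 cycles in total.
sign(π) = (−1)^{n − #cycles} = (−1)^{125−13} = (−1)^112 = +1.
(91|125)_J = +1 (Zolotarev's lemma cross-check).

+1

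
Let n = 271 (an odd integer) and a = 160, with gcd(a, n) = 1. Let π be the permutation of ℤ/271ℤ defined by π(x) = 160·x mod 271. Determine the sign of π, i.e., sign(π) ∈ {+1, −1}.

Orbit of 114 under x↦160x: [114, 83, 1, 160, 126, 106, 158]… (length divides ord_271(160)).
11 cycles of lengths [27, 27, 27, 27, 27, 27, 27, 27, 27, 27, 1].
Σ(ℓ_i−1) = 271−11 = 260; sign = (−1)^260 = +1.

+1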